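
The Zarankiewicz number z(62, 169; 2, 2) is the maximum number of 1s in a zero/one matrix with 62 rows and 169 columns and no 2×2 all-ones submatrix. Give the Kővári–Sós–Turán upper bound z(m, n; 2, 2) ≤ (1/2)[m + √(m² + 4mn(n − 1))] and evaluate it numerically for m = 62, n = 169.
z(62, 169; 2, 2) ≤ (1/2)[62 + √(62² + 4·62·169·168)] = (1/2)[62 + √7045060] = 1358.1266

Kővári–Sós–Turán: let r_1, ..., r_62 be the row sums and z = Σ r_i the total number of 1s. Each pair of columns can share at most one row with both entries 1 (else a 2×2 all-ones block appears), so Σ_i C(r_i, 2) ≤ C(169, 2) = 14196. By convexity Σ_i C(r_i, 2) ≥ 62·C(z/62, 2) = z(z − 62)/(2·62), giving z² − 62z − 62·169·168 ≤ 0 and hence z ≤ (1/2)[62 + √(3844 + 4·1760304)] = (1/2)[62 + √7045060] ≈ (1/2)(62 + 2654.2532) = 1358.1266.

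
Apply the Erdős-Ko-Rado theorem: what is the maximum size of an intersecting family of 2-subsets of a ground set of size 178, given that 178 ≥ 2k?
max |F| = C(177, 1) = 177

Erdős-Ko-Rado (1961): when n ≥ 2k, max |F| = C(n−1, k−1). The bound is attained by the star {A : i ∈ A} for any fixed i ∈ [n]. Here C(178−1, 2−1) = C(177, 1) = 177.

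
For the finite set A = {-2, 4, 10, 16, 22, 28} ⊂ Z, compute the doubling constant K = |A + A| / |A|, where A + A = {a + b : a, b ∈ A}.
K = |A + A| / |A| = 11/6

Enumerate A + A = {a + b : a, b ∈ A}. With |A| = 6, there are |A|^2 = 36 ordered sum pairs; collecting distinct values, A + A = {-4, 2, 8, 14, 20, 26, 32, 38, 44, 50, 56}, so |A + A| = 11. Thus K = 11/6. Here |A + A| = 2|A| − 1 = 11, the minimum possible — so K = 11/6 is minimal, which holds iff A is an arithmetic progression.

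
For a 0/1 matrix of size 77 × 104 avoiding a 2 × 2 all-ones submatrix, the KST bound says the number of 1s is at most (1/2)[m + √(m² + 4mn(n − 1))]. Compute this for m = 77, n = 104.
z(77, 104; 2, 2) ≤ (1/2)[77 + √(77² + 4·77·104·103)] = (1/2)[77 + √3305225] = 947.5139

Kővári–Sós–Turán: let r_1, ..., r_77 be the row sums and z = Σ r_i the total number of 1s. Each pair of columns can share at most one row with both entries 1 (else a 2×2 all-ones block appears), so Σ_i C(r_i, 2) ≤ C(104, 2) = 5356. By convexity Σ_i C(r_i, 2) ≥ 77·C(z/77, 2) = z(z − 77)/(2·77), giving z² − 77z − 77·104·103 ≤ 0 and hence z ≤ (1/2)[77 + √(5929 + 4·824824)] = (1/2)[77 + √3305225] ≈ (1/2)(77 + 1818.0278) = 947.5139.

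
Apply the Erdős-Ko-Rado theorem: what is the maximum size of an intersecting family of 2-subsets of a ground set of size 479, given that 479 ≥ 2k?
max |F| = C(478, 1) = 478

The Erdős-Ko-Rado theorem states: for n ≥ 2k, an intersecting family of k-subsets of an n-element set has size at most C(n − 1, k − 1), with equality for 'star' families {A ⊆ [n] : |A| = k, i ∈ A} (fix an element i). For n = 479, k = 2: C(478, 1) = 478.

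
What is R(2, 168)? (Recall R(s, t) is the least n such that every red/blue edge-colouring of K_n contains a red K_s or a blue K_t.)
R(2, 168) = 168

R(2, k) = k for all k ≥ 2: in a 2-colouring of K_k, either some edge is red (a red K_2) or all edges are blue (a blue K_k). And K_{167} coloured all-blue has no blue K_168, so R(2, 168) > 167. Hence R(2, 168) = 168.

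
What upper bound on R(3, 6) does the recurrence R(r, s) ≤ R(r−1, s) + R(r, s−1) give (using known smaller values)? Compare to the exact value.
R(3, 6) ≤ R(2, 6) + R(3, 5) = 6 + 14 = 20; exact value R(3, 6) = 18.

The Erdős–Szekeres recurrence R(r, s) ≤ R(r−1, s) + R(r, s−1) applied to (r, s) = (3, 6) gives
  R(3, 6) ≤ R(2, 6) + R(3, 5) = 6 + 14 = 20.
(Recall R(2, k) = k and R is symmetric.) The recurrence is not tight here (it gives 20, but the exact value is R(3, 6) = 18); the tight upper bound requires a sharper argument than the simple recurrence, combined with a lower-bound construction on K_{17}.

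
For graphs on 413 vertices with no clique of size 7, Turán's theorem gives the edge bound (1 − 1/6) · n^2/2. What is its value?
Turán density bound = (5/6) · 413^2/2 = 852845/12 ≈ 71070.4167

Turán's theorem: ex(n, K_{r+1}) is achieved by the complete r-partite Turán graph T(n, r) with parts as balanced as possible, and is at most (1 − 1/r) · n^2/2. For r = 6, n = 413: the density bound is (5/6) · 170569/2 = 852845/12 ≈ 71070.4167. The integer-valued extremum is e(T(413, 6)) = 71070, which is strictly less than the density bound 852845/12 since 6 ∤ 413 (the parts of T(413, 6) cannot all be equal).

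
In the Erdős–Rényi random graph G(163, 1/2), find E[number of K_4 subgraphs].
E[# K_4] = C(163, 4) · (1/2)^C(4, 2) = 28342440 / 2^6 = 3542805/8 = 442850.625

For each 4-subset S of vertices (there are C(163, 4) = 28342440 such S), let X_S = 1 if S induces a K_4 (all C(4, 2) = 6 edges present). Then P(X_S = 1) = (1/2)^6 = 1/64. By linearity of expectation, E[# K_4] = C(163, 4) · (1/2)^6 = 28342440 / 64 = 3542805/8 = 442850.625.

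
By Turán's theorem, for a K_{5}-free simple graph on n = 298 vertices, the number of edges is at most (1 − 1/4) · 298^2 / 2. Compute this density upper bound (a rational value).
Turán density bound = (3/4) · 298^2/2 = 66603/2 ≈ 33301.5

Turán's theorem: ex(n, K_{r+1}) is achieved by the complete r-partite Turán graph T(n, r) with parts as balanced as possible, and is at most (1 − 1/r) · n^2/2. For r = 4, n = 298: the density bound is (3/4) · 88804/2 = 66603/2 ≈ 33301.5. The integer-valued extremum is e(T(298, 4)) = 33301, which is strictly less than the density bound 66603/2 since 4 ∤ 298 (the parts of T(298, 4) cannot all be equal).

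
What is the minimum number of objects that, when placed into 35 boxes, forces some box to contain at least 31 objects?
n = (31 − 1)·35 + 1 = 1051

By the generalised pigeonhole principle, to guarantee some box contains ≥ r objects we need more than (r − 1) · k objects total. Threshold: n = (r − 1) · k + 1. With r = 31 and k = 35: n = 30 · 35 + 1 = 1050 + 1 = 1051. For n = 1050 = 30 · 35, we can put exactly 30 objects in every box, avoiding 31 in any single one — so 1051 is tight.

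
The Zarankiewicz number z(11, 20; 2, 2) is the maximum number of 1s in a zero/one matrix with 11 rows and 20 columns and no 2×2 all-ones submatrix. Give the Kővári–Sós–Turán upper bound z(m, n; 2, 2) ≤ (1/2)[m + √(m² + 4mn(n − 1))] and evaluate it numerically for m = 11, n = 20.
z(11, 20; 2, 2) ≤ (1/2)[11 + √(11² + 4·11·20·19)] = (1/2)[11 + √16841] = 70.3864

Kővári–Sós–Turán: let r_1, ..., r_11 be the row sums and z = Σ r_i the total number of 1s. Each pair of columns can share at most one row with both entries 1 (else a 2×2 all-ones block appears), so Σ_i C(r_i, 2) ≤ C(20, 2) = 190. By convexity Σ_i C(r_i, 2) ≥ 11·C(z/11, 2) = z(z − 11)/(2·11), giving z² − 11z − 11·20·19 ≤ 0 and hence z ≤ (1/2)[11 + √(121 + 4·4180)] = (1/2)[11 + √16841] ≈ (1/2)(11 + 129.7729) = 70.3864.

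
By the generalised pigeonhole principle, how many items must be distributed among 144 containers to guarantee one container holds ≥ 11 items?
n = (11 − 1)·144 + 1 = 1441

By the generalised pigeonhole principle, to guarantee some box contains ≥ r objects we need more than (r − 1) · k objects total. Threshold: n = (r − 1) · k + 1. With r = 11 and k = 144: n = 10 · 144 + 1 = 1440 + 1 = 1441. For n = 1440 = 10 · 144, we can put exactly 10 objects in every box, avoiding 11 in any single one — so 1441 is tight.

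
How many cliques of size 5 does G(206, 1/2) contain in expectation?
E[# K_5] = C(206, 5) · (1/2)^C(5, 2) = 2943861746 / 2^10 = 1471930873/512 ≈ 2874864.986328

For each 5-subset S of vertices (there are C(206, 5) = 2943861746 such S), let X_S = 1 if S induces a K_5 (all C(5, 2) = 10 edges present). Then P(X_S = 1) = (1/2)^10 = 1/1024. By linearity of expectation, E[# K_5] = C(206, 5) · (1/2)^10 = 2943861746 / 1024 = 1471930873/512 ≈ 2874864.986328.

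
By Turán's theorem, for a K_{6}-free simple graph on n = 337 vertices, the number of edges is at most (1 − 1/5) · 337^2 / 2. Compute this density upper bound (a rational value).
Turán density bound = (4/5) · 337^2/2 = 227138/5 ≈ 45427.6

Turán's theorem: ex(n, K_{r+1}) is achieved by the complete r-partite Turán graph T(n, r) with parts as balanced as possible, and is at most (1 − 1/r) · n^2/2. For r = 5, n = 337: the density bound is (4/5) · 113569/2 = 227138/5 ≈ 45427.6. The integer-valued extremum is e(T(337, 5)) = 45427, which is strictly less than the density bound 227138/5 since 5 ∤ 337 (the parts of T(337, 5) cannot all be equal).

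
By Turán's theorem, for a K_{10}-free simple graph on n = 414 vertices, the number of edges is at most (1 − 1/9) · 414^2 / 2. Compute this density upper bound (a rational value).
Turán density bound = (8/9) · 414^2/2 = 76176

Turán's theorem: ex(n, K_{r+1}) is achieved by the complete r-partite Turán graph T(n, r) with parts as balanced as possible, and is at most (1 − 1/r) · n^2/2. For r = 9, n = 414: the density bound is (8/9) · 171396/2 = 76176. Since 9 ∣ 414, the Turán graph T(414, 9) has parts of equal size 46, and its edge count e(T(414, 9)) = 76176 attains the density bound exactly.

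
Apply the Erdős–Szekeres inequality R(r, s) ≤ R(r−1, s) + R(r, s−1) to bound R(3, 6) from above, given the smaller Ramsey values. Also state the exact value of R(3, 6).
R(3, 6) ≤ R(2, 6) + R(3, 5) = 6 + 14 = 20; exact value R(3, 6) = 18.

The Erdős–Szekeres recurrence R(r, s) ≤ R(r−1, s) + R(r, s−1) applied to (r, s) = (3, 6) gives
  R(3, 6) ≤ R(2, 6) + R(3, 5) = 6 + 14 = 20.
(Recall R(2, k) = k and R is symmetric.) The recurrence is not tight here (it gives 20, but the exact value is R(3, 6) = 18); the tight upper bound requires a sharper argument than the simple recurrence, combined with a lower-bound construction on K_{17}.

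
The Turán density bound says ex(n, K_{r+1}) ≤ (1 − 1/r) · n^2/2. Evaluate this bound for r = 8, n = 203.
Turán density bound = (7/8) · 203^2/2 = 288463/16 ≈ 18028.9375

Turán's theorem: ex(n, K_{r+1}) is achieved by the complete r-partite Turán graph T(n, r) with parts as balanced as possible, and is at most (1 − 1/r) · n^2/2. For r = 8, n = 203: the density bound is (7/8) · 41209/2 = 288463/16 ≈ 18028.9375. The integer-valued extremum is e(T(203, 8)) = 18028, which is strictly less than the density bound 288463/16 since 8 ∤ 203 (the parts of T(203, 8) cannot all be equal).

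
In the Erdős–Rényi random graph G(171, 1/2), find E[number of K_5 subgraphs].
E[# K_5] = C(171, 5) · (1/2)^C(5, 2) = 1148619654 / 2^10 = 574309827/512 ≈ 1121698.880859

For each 5-subset S of vertices (there are C(171, 5) = 1148619654 such S), let X_S = 1 if S induces a K_5 (all C(5, 2) = 10 edges present). Then P(X_S = 1) = (1/2)^10 = 1/1024. By linearity of expectation, E[# K_5] = C(171, 5) · (1/2)^10 = 1148619654 / 1024 = 574309827/512 ≈ 1121698.880859.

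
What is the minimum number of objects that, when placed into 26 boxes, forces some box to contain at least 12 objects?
n = (12 − 1)·26 + 1 = 287

By the generalised pigeonhole principle, to guarantee some box contains ≥ r objects we need more than (r − 1) · k objects total. Threshold: n = (r − 1) · k + 1. With r = 12 and k = 26: n = 11 · 26 + 1 = 286 + 1 = 287. For n = 286 = 11 · 26, we can put exactly 11 objects in every box, avoiding 12 in any single one — so 287 is tight.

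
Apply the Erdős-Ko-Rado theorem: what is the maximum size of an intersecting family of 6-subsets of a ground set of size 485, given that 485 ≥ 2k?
max |F| = C(484, 5) = 216792672096

Erdős-Ko-Rado (1961): when n ≥ 2k, max |F| = C(n−1, k−1). The bound is attained by the star {A : i ∈ A} for any fixed i ∈ [n]. Here C(485−1, 6−1) = C(484, 5) = 216792672096.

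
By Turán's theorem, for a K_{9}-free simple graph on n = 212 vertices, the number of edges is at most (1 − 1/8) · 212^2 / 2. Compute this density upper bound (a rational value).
Turán density bound = (7/8) · 212^2/2 = 19663

Turán's theorem: ex(n, K_{r+1}) is achieved by the complete r-partite Turán graph T(n, r) with parts as balanced as possible, and is at most (1 − 1/r) · n^2/2. For r = 8, n = 212: the density bound is (7/8) · 44944/2 = 19663. The integer-valued extremum is e(T(212, 8)) = 19662, which is strictly less than the density bound 19663 since 8 ∤ 212 (the parts of T(212, 8) cannot all be equal).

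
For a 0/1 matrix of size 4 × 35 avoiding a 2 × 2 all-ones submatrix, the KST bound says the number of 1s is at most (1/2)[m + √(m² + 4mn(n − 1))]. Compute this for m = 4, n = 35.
z(4, 35; 2, 2) ≤ (1/2)[4 + √(4² + 4·4·35·34)] = (1/2)[4 + √19056] = 71.0217

Kővári–Sós–Turán: let r_1, ..., r_4 be the row sums and z = Σ r_i the total number of 1s. Each pair of columns can share at most one row with both entries 1 (else a 2×2 all-ones block appears), so Σ_i C(r_i, 2) ≤ C(35, 2) = 595. By convexity Σ_i C(r_i, 2) ≥ 4·C(z/4, 2) = z(z − 4)/(2·4), giving z² − 4z − 4·35·34 ≤ 0 and hence z ≤ (1/2)[4 + √(16 + 4·4760)] = (1/2)[4 + √19056] ≈ (1/2)(4 + 138.0435) = 71.0217.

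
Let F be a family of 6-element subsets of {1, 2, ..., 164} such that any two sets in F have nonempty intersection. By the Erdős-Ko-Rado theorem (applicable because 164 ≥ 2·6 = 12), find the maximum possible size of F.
max |F| = C(163, 5) = 901289592

Erdős-Ko-Rado (1961): when n ≥ 2k, max |F| = C(n−1, k−1). The bound is attained by the star {A : i ∈ A} for any fixed i ∈ [n]. Here C(164−1, 6−1) = C(163, 5) = 901289592.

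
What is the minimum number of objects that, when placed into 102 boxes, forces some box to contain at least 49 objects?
n = (49 − 1)·102 + 1 = 4897

By the generalised pigeonhole principle, to guarantee some box contains ≥ r objects we need more than (r − 1) · k objects total. Threshold: n = (r − 1) · k + 1. With r = 49 and k = 102: n = 48 · 102 + 1 = 4896 + 1 = 4897. For n = 4896 = 48 · 102, we can put exactly 48 objects in every box, avoiding 49 in any single one — so 4897 is tight.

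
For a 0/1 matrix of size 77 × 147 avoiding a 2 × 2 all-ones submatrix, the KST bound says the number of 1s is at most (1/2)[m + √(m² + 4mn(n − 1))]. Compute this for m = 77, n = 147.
z(77, 147; 2, 2) ≤ (1/2)[77 + √(77² + 4·77·147·146)] = (1/2)[77 + √6616225] = 1324.6012

Kővári–Sós–Turán: let r_1, ..., r_77 be the row sums and z = Σ r_i the total number of 1s. Each pair of columns can share at most one row with both entries 1 (else a 2×2 all-ones block appears), so Σ_i C(r_i, 2) ≤ C(147, 2) = 10731. By convexity Σ_i C(r_i, 2) ≥ 77·C(z/77, 2) = z(z − 77)/(2·77), giving z² − 77z − 77·147·146 ≤ 0 and hence z ≤ (1/2)[77 + √(5929 + 4·1652574)] = (1/2)[77 + √6616225] ≈ (1/2)(77 + 2572.2024) = 1324.6012.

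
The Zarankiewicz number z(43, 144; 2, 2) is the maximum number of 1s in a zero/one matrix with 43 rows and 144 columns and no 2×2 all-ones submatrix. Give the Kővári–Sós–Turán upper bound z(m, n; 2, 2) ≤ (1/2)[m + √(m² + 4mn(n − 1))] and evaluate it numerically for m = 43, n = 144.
z(43, 144; 2, 2) ≤ (1/2)[43 + √(43² + 4·43·144·143)] = (1/2)[43 + √3543673] = 962.7323

Kővári–Sós–Turán: let r_1, ..., r_43 be the row sums and z = Σ r_i the total number of 1s. Each pair of columns can share at most one row with both entries 1 (else a 2×2 all-ones block appears), so Σ_i C(r_i, 2) ≤ C(144, 2) = 10296. By convexity Σ_i C(r_i, 2) ≥ 43·C(z/43, 2) = z(z − 43)/(2·43), giving z² − 43z − 43·144·143 ≤ 0 and hence z ≤ (1/2)[43 + √(1849 + 4·885456)] = (1/2)[43 + √3543673] ≈ (1/2)(43 + 1882.4646) = 962.7323.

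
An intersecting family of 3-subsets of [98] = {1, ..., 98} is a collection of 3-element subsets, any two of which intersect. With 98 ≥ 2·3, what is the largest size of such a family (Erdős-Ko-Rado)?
max |F| = C(97, 2) = 4656

The Erdős-Ko-Rado theorem states: for n ≥ 2k, an intersecting family of k-subsets of an n-element set has size at most C(n − 1, k − 1), with equality for 'star' families {A ⊆ [n] : |A| = k, i ∈ A} (fix an element i). For n = 98, k = 3: C(97, 2) = 4656.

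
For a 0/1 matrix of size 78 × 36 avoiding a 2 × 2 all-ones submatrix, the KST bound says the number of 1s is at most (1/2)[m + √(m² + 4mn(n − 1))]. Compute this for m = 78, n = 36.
z(78, 36; 2, 2) ≤ (1/2)[78 + √(78² + 4·78·36·35)] = (1/2)[78 + √399204] = 354.913

Kővári–Sós–Turán: let r_1, ..., r_78 be the row sums and z = Σ r_i the total number of 1s. Each pair of columns can share at most one row with both entries 1 (else a 2×2 all-ones block appears), so Σ_i C(r_i, 2) ≤ C(36, 2) = 630. By convexity Σ_i C(r_i, 2) ≥ 78·C(z/78, 2) = z(z − 78)/(2·78), giving z² − 78z − 78·36·35 ≤ 0 and hence z ≤ (1/2)[78 + √(6084 + 4·98280)] = (1/2)[78 + √399204] ≈ (1/2)(78 + 631.8259) = 354.913.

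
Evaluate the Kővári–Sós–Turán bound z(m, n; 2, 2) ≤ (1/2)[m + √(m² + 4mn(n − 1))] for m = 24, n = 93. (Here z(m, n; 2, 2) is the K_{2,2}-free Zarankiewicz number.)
z(24, 93; 2, 2) ≤ (1/2)[24 + √(24² + 4·24·93·92)] = (1/2)[24 + √821952] = 465.3078

Kővári–Sós–Turán: let r_1, ..., r_24 be the row sums and z = Σ r_i the total number of 1s. Each pair of columns can share at most one row with both entries 1 (else a 2×2 all-ones block appears), so Σ_i C(r_i, 2) ≤ C(93, 2) = 4278. By convexity Σ_i C(r_i, 2) ≥ 24·C(z/24, 2) = z(z − 24)/(2·24), giving z² − 24z − 24·93·92 ≤ 0 and hence z ≤ (1/2)[24 + √(576 + 4·205344)] = (1/2)[24 + √821952] ≈ (1/2)(24 + 906.6157) = 465.3078.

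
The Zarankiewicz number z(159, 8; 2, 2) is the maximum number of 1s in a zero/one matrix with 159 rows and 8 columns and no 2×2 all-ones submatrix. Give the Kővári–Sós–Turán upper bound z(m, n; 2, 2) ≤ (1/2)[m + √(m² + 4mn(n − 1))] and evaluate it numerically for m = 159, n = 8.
z(159, 8; 2, 2) ≤ (1/2)[159 + √(159² + 4·159·8·7)] = (1/2)[159 + √60897] = 202.8866

Kővári–Sós–Turán: let r_1, ..., r_159 be the row sums and z = Σ r_i the total number of 1s. Each pair of columns can share at most one row with both entries 1 (else a 2×2 all-ones block appears), so Σ_i C(r_i, 2) ≤ C(8, 2) = 28. By convexity Σ_i C(r_i, 2) ≥ 159·C(z/159, 2) = z(z − 159)/(2·159), giving z² − 159z − 159·8·7 ≤ 0 and hence z ≤ (1/2)[159 + √(25281 + 4·8904)] = (1/2)[159 + √60897] ≈ (1/2)(159 + 246.7732) = 202.8866.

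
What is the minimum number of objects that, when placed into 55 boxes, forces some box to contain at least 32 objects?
n = (32 − 1)·55 + 1 = 1706

By the generalised pigeonhole principle, to guarantee some box contains ≥ r objects we need more than (r − 1) · k objects total. Threshold: n = (r − 1) · k + 1. With r = 32 and k = 55: n = 31 · 55 + 1 = 1705 + 1 = 1706. For n = 1705 = 31 · 55, we can put exactly 31 objects in every box, avoiding 32 in any single one — so 1706 is tight.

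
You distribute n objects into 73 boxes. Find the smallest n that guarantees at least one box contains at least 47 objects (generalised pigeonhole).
n = (47 − 1)·73 + 1 = 3359

By the generalised pigeonhole principle, to guarantee some box contains ≥ r objects we need more than (r − 1) · k objects total. Threshold: n = (r − 1) · k + 1. With r = 47 and k = 73: n = 46 · 73 + 1 = 3358 + 1 = 3359. For n = 3358 = 46 · 73, we can put exactly 46 objects in every box, avoiding 47 in any single one — so 3359 is tight.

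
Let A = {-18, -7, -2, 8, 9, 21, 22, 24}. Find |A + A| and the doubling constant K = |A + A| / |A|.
K = |A + A| / |A| = 32/8 = 4

Enumerate A + A = {a + b : a, b ∈ A}. With |A| = 8, there are |A|^2 = 64 ordered sum pairs; collecting distinct values, A + A = {-36, -25, -20, -14, -10, -9, -4, 1, 2, 3, 4, 6, 7, 14, 15, 16, 17, 18, 19, 20, 22, 29, 30, 31, 32, 33, 42, 43, 44, 45, 46, 48}, so |A + A| = 32. Thus K = 32/8 = 4. For comparison, the minimum possible |A + A| over all 8-element sets is 2·8 − 1 = 15 (so min K = 15/8), attained only by arithmetic progressions.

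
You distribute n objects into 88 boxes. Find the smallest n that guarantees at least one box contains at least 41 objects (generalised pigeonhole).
n = (41 − 1)·88 + 1 = 3521

By the generalised pigeonhole principle, to guarantee some box contains ≥ r objects we need more than (r − 1) · k objects total. Threshold: n = (r − 1) · k + 1. With r = 41 and k = 88: n = 40 · 88 + 1 = 3520 + 1 = 3521. For n = 3520 = 40 · 88, we can put exactly 40 objects in every box, avoiding 41 in any single one — so 3521 is tight.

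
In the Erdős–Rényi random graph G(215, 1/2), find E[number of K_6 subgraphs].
E[# K_6] = C(215, 6) · (1/2)^C(6, 2) = 127860662755 / 2^15 ≈ 3901997.764740

For each 6-subset S of vertices (there are C(215, 6) = 127860662755 such S), let X_S = 1 if S induces a K_6 (all C(6, 2) = 15 edges present). Then P(X_S = 1) = (1/2)^15 = 1/32768. By linearity of expectation, E[# K_6] = C(215, 6) · (1/2)^15 = 127860662755 / 32768 ≈ 3901997.764740.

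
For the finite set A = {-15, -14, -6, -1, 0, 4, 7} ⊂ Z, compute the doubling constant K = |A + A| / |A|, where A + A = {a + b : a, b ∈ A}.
K = |A + A| / |A| = 25/7

Enumerate A + A = {a + b : a, b ∈ A}. With |A| = 7, there are |A|^2 = 49 ordered sum pairs; collecting distinct values, A + A = {-30, -29, -28, -21, -20, -16, -15, -14, -12, -11, -10, -8, -7, -6, -2, -1, 0, 1, 3, 4, 6, 7, 8, 11, 14}, so |A + A| = 25. Thus K = 25/7. For comparison, the minimum possible |A + A| over all 7-element sets is 2·7 − 1 = 13 (so min K = 13/7), attained only by arithmetic progressions.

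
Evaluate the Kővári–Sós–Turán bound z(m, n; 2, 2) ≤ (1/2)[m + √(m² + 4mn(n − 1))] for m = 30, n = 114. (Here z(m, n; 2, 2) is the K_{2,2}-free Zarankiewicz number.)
z(30, 114; 2, 2) ≤ (1/2)[30 + √(30² + 4·30·114·113)] = (1/2)[30 + √1546740] = 636.84

Kővári–Sós–Turán: let r_1, ..., r_30 be the row sums and z = Σ r_i the total number of 1s. Each pair of columns can share at most one row with both entries 1 (else a 2×2 all-ones block appears), so Σ_i C(r_i, 2) ≤ C(114, 2) = 6441. By convexity Σ_i C(r_i, 2) ≥ 30·C(z/30, 2) = z(z − 30)/(2·30), giving z² − 30z − 30·114·113 ≤ 0 and hence z ≤ (1/2)[30 + √(900 + 4·386460)] = (1/2)[30 + √1546740] ≈ (1/2)(30 + 1243.68) = 636.84.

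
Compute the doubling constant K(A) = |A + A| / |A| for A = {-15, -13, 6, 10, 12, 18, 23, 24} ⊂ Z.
K = |A + A| / |A| = 32/8 = 4

Enumerate A + A = {a + b : a, b ∈ A}. With |A| = 8, there are |A|^2 = 64 ordered sum pairs; collecting distinct values, A + A = {-30, -28, -26, -9, -7, -5, -3, -1, 3, 5, 8, 9, 10, 11, 12, 16, 18, 20, 22, 24, 28, 29, 30, 33, 34, 35, 36, 41, 42, 46, 47, 48}, so |A + A| = 32. Thus K = 32/8 = 4. For comparison, the minimum possible |A + A| over all 8-element sets is 2·8 − 1 = 15 (so min K = 15/8), attained only by arithmetic progressions.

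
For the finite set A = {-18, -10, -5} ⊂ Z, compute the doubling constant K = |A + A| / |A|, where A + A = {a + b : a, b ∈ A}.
K = |A + A| / |A| = 6/3 = 2

Enumerate A + A = {a + b : a, b ∈ A}. With |A| = 3, there are |A|^2 = 9 ordered sum pairs; collecting distinct values, A + A = {-36, -28, -23, -20, -15, -10}, so |A + A| = 6. Thus K = 6/3 = 2. For comparison, the minimum possible |A + A| over all 3-element sets is 2·3 − 1 = 5 (so min K = 5/3), attained only by arithmetic progressions.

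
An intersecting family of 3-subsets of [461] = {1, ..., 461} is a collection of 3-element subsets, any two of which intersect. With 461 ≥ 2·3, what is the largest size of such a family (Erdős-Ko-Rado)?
max |F| = C(460, 2) = 105570

Erdős-Ko-Rado (1961): when n ≥ 2k, max |F| = C(n−1, k−1). The bound is attained by the star {A : i ∈ A} for any fixed i ∈ [n]. Here C(461−1, 3−1) = C(460, 2) = 105570.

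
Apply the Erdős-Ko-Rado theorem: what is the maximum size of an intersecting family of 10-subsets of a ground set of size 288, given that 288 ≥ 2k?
max |F| = C(287, 9) = 32073931356461995

The Erdős-Ko-Rado theorem states: for n ≥ 2k, an intersecting family of k-subsets of an n-element set has size at most C(n − 1, k − 1), with equality for 'star' families {A ⊆ [n] : |A| = k, i ∈ A} (fix an element i). For n = 288, k = 10: C(287, 9) = 32073931356461995.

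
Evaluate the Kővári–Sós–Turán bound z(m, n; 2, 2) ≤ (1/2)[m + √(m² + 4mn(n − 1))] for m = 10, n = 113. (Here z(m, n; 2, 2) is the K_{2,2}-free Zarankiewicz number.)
z(10, 113; 2, 2) ≤ (1/2)[10 + √(10² + 4·10·113·112)] = (1/2)[10 + √506340] = 360.7879

Kővári–Sós–Turán: let r_1, ..., r_10 be the row sums and z = Σ r_i the total number of 1s. Each pair of columns can share at most one row with both entries 1 (else a 2×2 all-ones block appears), so Σ_i C(r_i, 2) ≤ C(113, 2) = 6328. By convexity Σ_i C(r_i, 2) ≥ 10·C(z/10, 2) = z(z − 10)/(2·10), giving z² − 10z − 10·113·112 ≤ 0 and hence z ≤ (1/2)[10 + √(100 + 4·126560)] = (1/2)[10 + √506340] ≈ (1/2)(10 + 711.5757) = 360.7879.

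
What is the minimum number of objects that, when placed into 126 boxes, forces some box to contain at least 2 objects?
n = (2 − 1)·126 + 1 = 127

By the generalised pigeonhole principle, to guarantee some box contains ≥ r objects we need more than (r − 1) · k objects total. Threshold: n = (r − 1) · k + 1. With r = 2 and k = 126: n = 1 · 126 + 1 = 126 + 1 = 127. For n = 126 = 1 · 126, we can put exactly 1 objects in every box, avoiding 2 in any single one — so 127 is tight.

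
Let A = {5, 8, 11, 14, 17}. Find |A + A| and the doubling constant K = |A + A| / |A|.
K = |A + A| / |A| = 9/5

Enumerate A + A = {a + b : a, b ∈ A}. With |A| = 5, there are |A|^2 = 25 ordered sum pairs; collecting distinct values, A + A = {10, 13, 16, 19, 22, 25, 28, 31, 34}, so |A + A| = 9. Thus K = 9/5. Here |A + A| = 2|A| − 1 = 9, the minimum possible — so K = 9/5 is minimal, which holds iff A is an arithmetic progression.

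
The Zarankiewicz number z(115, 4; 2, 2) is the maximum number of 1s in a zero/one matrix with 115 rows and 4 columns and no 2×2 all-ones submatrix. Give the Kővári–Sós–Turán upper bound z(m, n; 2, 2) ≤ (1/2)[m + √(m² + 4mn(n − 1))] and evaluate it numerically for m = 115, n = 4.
z(115, 4; 2, 2) ≤ (1/2)[115 + √(115² + 4·115·4·3)] = (1/2)[115 + √18745] = 125.9562

Kővári–Sós–Turán: let r_1, ..., r_115 be the row sums and z = Σ r_i the total number of 1s. Each pair of columns can share at most one row with both entries 1 (else a 2×2 all-ones block appears), so Σ_i C(r_i, 2) ≤ C(4, 2) = 6. By convexity Σ_i C(r_i, 2) ≥ 115·C(z/115, 2) = z(z − 115)/(2·115), giving z² − 115z − 115·4·3 ≤ 0 and hence z ≤ (1/2)[115 + √(13225 + 4·1380)] = (1/2)[115 + √18745] ≈ (1/2)(115 + 136.9124) = 125.9562.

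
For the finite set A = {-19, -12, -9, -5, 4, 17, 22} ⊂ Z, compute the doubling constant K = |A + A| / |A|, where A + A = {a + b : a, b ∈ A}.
K = |A + A| / |A| = 26/7

Enumerate A + A = {a + b : a, b ∈ A}. With |A| = 7, there are |A|^2 = 49 ordered sum pairs; collecting distinct values, A + A = {-38, -31, -28, -24, -21, -18, -17, -15, -14, -10, -8, -5, -2, -1, 3, 5, 8, 10, 12, 13, 17, 21, 26, 34, 39, 44}, so |A + A| = 26. Thus K = 26/7. For comparison, the minimum possible |A + A| over all 7-element sets is 2·7 − 1 = 13 (so min K = 13/7), attained only by arithmetic progressions.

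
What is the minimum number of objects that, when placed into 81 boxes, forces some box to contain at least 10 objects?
n = (10 − 1)·81 + 1 = 730

By the generalised pigeonhole principle, to guarantee some box contains ≥ r objects we need more than (r − 1) · k objects total. Threshold: n = (r − 1) · k + 1. With r = 10 and k = 81: n = 9 · 81 + 1 = 729 + 1 = 730. For n = 729 = 9 · 81, we can put exactly 9 objects in every box, avoiding 10 in any single one — so 730 is tight.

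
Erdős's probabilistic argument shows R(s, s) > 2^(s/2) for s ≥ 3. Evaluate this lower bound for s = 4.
2^(4/2) = 4; so R(4, 4) > 4

Colour each edge of K_n uniformly at random with red/blue. The expected number of monochromatic K_4 is C(n, 4) · 2 · 2^(−C(4,2)). If C(n, 4) · 2^(1 − C(4,2)) < 1, then with positive probability no monochromatic K_4 exists, so R(4, 4) > n. The standard estimate C(n, 4) ≤ n^4/4! shows this inequality holds whenever n ≤ 2^(4/2) (since 4! · 2^(C(4,2) − 1) > 2^(4^2/2) ≥ n^4). Hence R(4, 4) > 2^(4/2) = 4.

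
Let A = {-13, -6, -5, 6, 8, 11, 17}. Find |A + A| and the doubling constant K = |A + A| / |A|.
K = |A + A| / |A| = 27/7

Enumerate A + A = {a + b : a, b ∈ A}. With |A| = 7, there are |A|^2 = 49 ordered sum pairs; collecting distinct values, A + A = {-26, -19, -18, -12, -11, -10, -7, -5, -2, 0, 1, 2, 3, 4, 5, 6, 11, 12, 14, 16, 17, 19, 22, 23, 25, 28, 34}, so |A + A| = 27. Thus K = 27/7. For comparison, the minimum possible |A + A| over all 7-element sets is 2·7 − 1 = 13 (so min K = 13/7), attained only by arithmetic progressions.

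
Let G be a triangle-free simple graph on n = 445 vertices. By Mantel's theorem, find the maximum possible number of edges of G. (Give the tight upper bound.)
ex(445, K_3) = ⌊445^2/4⌋ = 49506

Mantel (1907): a triangle-free graph on n vertices has at most ⌊n^2/4⌋ edges, with equality for the complete bipartite graph K_{⌊n/2⌋, ⌈n/2⌉}. For n = 445: ⌊445^2/4⌋ = ⌊198025/4⌋ = 49506. The extremal graph is K_{222, 223}, which has 222·223 = 49506 edges.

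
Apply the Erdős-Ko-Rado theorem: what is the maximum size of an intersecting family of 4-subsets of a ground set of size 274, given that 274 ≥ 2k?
max |F| = C(273, 3) = 3353896

Erdős-Ko-Rado (1961): when n ≥ 2k, max |F| = C(n−1, k−1). The bound is attained by the star {A : i ∈ A} for any fixed i ∈ [n]. Here C(274−1, 4−1) = C(273, 3) = 3353896.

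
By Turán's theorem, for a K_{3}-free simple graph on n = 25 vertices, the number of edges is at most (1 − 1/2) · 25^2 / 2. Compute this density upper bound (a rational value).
Turán density bound = (1/2) · 25^2/2 = 625/4 ≈ 156.25

Turán's theorem: ex(n, K_{r+1}) is achieved by the complete r-partite Turán graph T(n, r) with parts as balanced as possible, and is at most (1 − 1/r) · n^2/2. For r = 2, n = 25: the density bound is (1/2) · 625/2 = 625/4 ≈ 156.25. The integer-valued extremum is e(T(25, 2)) = 156, which is strictly less than the density bound 625/4 since 2 ∤ 25 (the parts of T(25, 2) cannot all be equal).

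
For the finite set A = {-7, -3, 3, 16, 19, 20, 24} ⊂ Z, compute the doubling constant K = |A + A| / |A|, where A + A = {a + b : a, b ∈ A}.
K = |A + A| / |A| = 25/7

Enumerate A + A = {a + b : a, b ∈ A}. With |A| = 7, there are |A|^2 = 49 ordered sum pairs; collecting distinct values, A + A = {-14, -10, -6, -4, 0, 6, 9, 12, 13, 16, 17, 19, 21, 22, 23, 27, 32, 35, 36, 38, 39, 40, 43, 44, 48}, so |A + A| = 25. Thus K = 25/7. For comparison, the minimum possible |A + A| over all 7-element sets is 2·7 − 1 = 13 (so min K = 13/7), attained only by arithmetic progressions.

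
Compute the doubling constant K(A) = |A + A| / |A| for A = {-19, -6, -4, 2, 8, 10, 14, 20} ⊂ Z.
K = |A + A| / |A| = 29/8

Enumerate A + A = {a + b : a, b ∈ A}. With |A| = 8, there are |A|^2 = 64 ordered sum pairs; collecting distinct values, A + A = {-38, -25, -23, -17, -12, -11, -10, -9, -8, -5, -4, -2, 1, 2, 4, 6, 8, 10, 12, 14, 16, 18, 20, 22, 24, 28, 30, 34, 40}, so |A + A| = 29. Thus K = 29/8. For comparison, the minimum possible |A + A| over all 8-element sets is 2·8 − 1 = 15 (so min K = 15/8), attained only by arithmetic progressions.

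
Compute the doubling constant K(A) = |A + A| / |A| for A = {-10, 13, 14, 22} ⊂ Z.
K = |A + A| / |A| = 10/4 = 5/2

Enumerate A + A = {a + b : a, b ∈ A}. With |A| = 4, there are |A|^2 = 16 ordered sum pairs; collecting distinct values, A + A = {-20, 3, 4, 12, 26, 27, 28, 35, 36, 44}, so |A + A| = 10. Thus K = 10/4 = 5/2. For comparison, the minimum possible |A + A| over all 4-element sets is 2·4 − 1 = 7 (so min K = 7/4), attained only by arithmetic progressions.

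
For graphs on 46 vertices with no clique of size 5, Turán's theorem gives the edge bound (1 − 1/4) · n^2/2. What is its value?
Turán density bound = (3/4) · 46^2/2 = 1587/2 ≈ 793.5

Turán's theorem: ex(n, K_{r+1}) is achieved by the complete r-partite Turán graph T(n, r) with parts as balanced as possible, and is at most (1 − 1/r) · n^2/2. For r = 4, n = 46: the density bound is (3/4) · 2116/2 = 1587/2 ≈ 793.5. The integer-valued extremum is e(T(46, 4)) = 793, which is strictly less than the density bound 1587/2 since 4 ∤ 46 (the parts of T(46, 4) cannot all be equal).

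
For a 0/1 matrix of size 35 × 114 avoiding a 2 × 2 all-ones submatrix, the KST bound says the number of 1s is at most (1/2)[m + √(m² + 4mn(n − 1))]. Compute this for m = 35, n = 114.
z(35, 114; 2, 2) ≤ (1/2)[35 + √(35² + 4·35·114·113)] = (1/2)[35 + √1804705] = 689.1965

Kővári–Sós–Turán: let r_1, ..., r_35 be the row sums and z = Σ r_i the total number of 1s. Each pair of columns can share at most one row with both entries 1 (else a 2×2 all-ones block appears), so Σ_i C(r_i, 2) ≤ C(114, 2) = 6441. By convexity Σ_i C(r_i, 2) ≥ 35·C(z/35, 2) = z(z − 35)/(2·35), giving z² − 35z − 35·114·113 ≤ 0 and hence z ≤ (1/2)[35 + √(1225 + 4·450870)] = (1/2)[35 + √1804705] ≈ (1/2)(35 + 1343.3931) = 689.1965.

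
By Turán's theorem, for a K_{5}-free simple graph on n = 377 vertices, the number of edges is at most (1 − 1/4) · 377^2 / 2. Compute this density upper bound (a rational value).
Turán density bound = (3/4) · 377^2/2 = 426387/8 ≈ 53298.375

Turán's theorem: ex(n, K_{r+1}) is achieved by the complete r-partite Turán graph T(n, r) with parts as balanced as possible, and is at most (1 − 1/r) · n^2/2. For r = 4, n = 377: the density bound is (3/4) · 142129/2 = 426387/8 ≈ 53298.375. The integer-valued extremum is e(T(377, 4)) = 53298, which is strictly less than the density bound 426387/8 since 4 ∤ 377 (the parts of T(377, 4) cannot all be equal).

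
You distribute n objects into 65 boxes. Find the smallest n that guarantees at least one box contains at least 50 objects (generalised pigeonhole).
n = (50 − 1)·65 + 1 = 3186

By the generalised pigeonhole principle, to guarantee some box contains ≥ r objects we need more than (r − 1) · k objects total. Threshold: n = (r − 1) · k + 1. With r = 50 and k = 65: n = 49 · 65 + 1 = 3185 + 1 = 3186. For n = 3185 = 49 · 65, we can put exactly 49 objects in every box, avoiding 50 in any single one — so 3186 is tight.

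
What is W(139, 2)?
W(139, 2) = 139 + 1 = 140

A 2-term AP is any pair of integers, so a monochromatic 2-AP exists iff some colour is used at least twice. With 139 colours, the colouring i ↦ i on {1, ..., 139} uses each colour once, avoiding any monochromatic pair, so W(139, 2) > 139. For {1, ..., 140}, pigeonhole forces two integers of the same colour, which form a monochromatic 2-AP. Hence W(139, 2) = 140.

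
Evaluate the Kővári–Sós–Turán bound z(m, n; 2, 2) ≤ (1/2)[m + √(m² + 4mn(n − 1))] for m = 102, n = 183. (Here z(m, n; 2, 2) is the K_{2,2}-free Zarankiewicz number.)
z(102, 183; 2, 2) ≤ (1/2)[102 + √(102² + 4·102·183·182)] = (1/2)[102 + √13599252] = 1894.8582

Kővári–Sós–Turán: let r_1, ..., r_102 be the row sums and z = Σ r_i the total number of 1s. Each pair of columns can share at most one row with both entries 1 (else a 2×2 all-ones block appears), so Σ_i C(r_i, 2) ≤ C(183, 2) = 16653. By convexity Σ_i C(r_i, 2) ≥ 102·C(z/102, 2) = z(z − 102)/(2·102), giving z² − 102z − 102·183·182 ≤ 0 and hence z ≤ (1/2)[102 + √(10404 + 4·3397212)] = (1/2)[102 + √13599252] ≈ (1/2)(102 + 3687.7164) = 1894.8582.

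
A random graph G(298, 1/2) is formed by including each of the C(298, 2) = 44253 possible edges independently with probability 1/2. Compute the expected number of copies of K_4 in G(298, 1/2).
E[# K_4] = C(298, 4) · (1/2)^C(4, 2) = 322014330 / 2^6 = 161007165/32 = 5031473.90625

For each 4-subset S of vertices (there are C(298, 4) = 322014330 such S), let X_S = 1 if S induces a K_4 (all C(4, 2) = 6 edges present). Then P(X_S = 1) = (1/2)^6 = 1/64. By linearity of expectation, E[# K_4] = C(298, 4) · (1/2)^6 = 322014330 / 64 = 161007165/32 = 5031473.90625.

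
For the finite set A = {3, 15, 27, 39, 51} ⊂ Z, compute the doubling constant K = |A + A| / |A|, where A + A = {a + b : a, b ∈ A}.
K = |A + A| / |A| = 9/5

Enumerate A + A = {a + b : a, b ∈ A}. With |A| = 5, there are |A|^2 = 25 ordered sum pairs; collecting distinct values, A + A = {6, 18, 30, 42, 54, 66, 78, 90, 102}, so |A + A| = 9. Thus K = 9/5. Here |A + A| = 2|A| − 1 = 9, the minimum possible — so K = 9/5 is minimal, which holds iff A is an arithmetic progression.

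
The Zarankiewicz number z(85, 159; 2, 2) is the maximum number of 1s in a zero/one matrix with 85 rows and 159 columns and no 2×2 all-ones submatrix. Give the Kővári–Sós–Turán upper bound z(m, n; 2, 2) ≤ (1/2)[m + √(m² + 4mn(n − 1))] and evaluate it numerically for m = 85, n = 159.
z(85, 159; 2, 2) ≤ (1/2)[85 + √(85² + 4·85·159·158)] = (1/2)[85 + √8548705] = 1504.4084

Kővári–Sós–Turán: let r_1, ..., r_85 be the row sums and z = Σ r_i the total number of 1s. Each pair of columns can share at most one row with both entries 1 (else a 2×2 all-ones block appears), so Σ_i C(r_i, 2) ≤ C(159, 2) = 12561. By convexity Σ_i C(r_i, 2) ≥ 85·C(z/85, 2) = z(z − 85)/(2·85), giving z² − 85z − 85·159·158 ≤ 0 and hence z ≤ (1/2)[85 + √(7225 + 4·2135370)] = (1/2)[85 + √8548705] ≈ (1/2)(85 + 2923.8169) = 1504.4084.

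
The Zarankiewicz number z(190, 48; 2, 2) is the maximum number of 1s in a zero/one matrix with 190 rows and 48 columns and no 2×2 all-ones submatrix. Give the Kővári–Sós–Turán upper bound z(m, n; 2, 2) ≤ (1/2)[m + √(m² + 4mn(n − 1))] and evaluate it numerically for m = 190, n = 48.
z(190, 48; 2, 2) ≤ (1/2)[190 + √(190² + 4·190·48·47)] = (1/2)[190 + √1750660] = 756.5625

Kővári–Sós–Turán: let r_1, ..., r_190 be the row sums and z = Σ r_i the total number of 1s. Each pair of columns can share at most one row with both entries 1 (else a 2×2 all-ones block appears), so Σ_i C(r_i, 2) ≤ C(48, 2) = 1128. By convexity Σ_i C(r_i, 2) ≥ 190·C(z/190, 2) = z(z − 190)/(2·190), giving z² − 190z − 190·48·47 ≤ 0 and hence z ≤ (1/2)[190 + √(36100 + 4·428640)] = (1/2)[190 + √1750660] ≈ (1/2)(190 + 1323.1251) = 756.5625.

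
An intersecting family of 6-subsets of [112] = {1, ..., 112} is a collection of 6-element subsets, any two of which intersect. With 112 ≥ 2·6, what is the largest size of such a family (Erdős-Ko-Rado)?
max |F| = C(111, 5) = 128164707

Erdős-Ko-Rado (1961): when n ≥ 2k, max |F| = C(n−1, k−1). The bound is attained by the star {A : i ∈ A} for any fixed i ∈ [n]. Here C(112−1, 6−1) = C(111, 5) = 128164707.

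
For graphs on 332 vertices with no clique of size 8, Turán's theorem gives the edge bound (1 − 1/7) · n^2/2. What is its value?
Turán density bound = (6/7) · 332^2/2 = 330672/7 ≈ 47238.8571

Turán's theorem: ex(n, K_{r+1}) is achieved by the complete r-partite Turán graph T(n, r) with parts as balanced as possible, and is at most (1 − 1/r) · n^2/2. For r = 7, n = 332: the density bound is (6/7) · 110224/2 = 330672/7 ≈ 47238.8571. The integer-valued extremum is e(T(332, 7)) = 47238, which is strictly less than the density bound 330672/7 since 7 ∤ 332 (the parts of T(332, 7) cannot all be equal).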